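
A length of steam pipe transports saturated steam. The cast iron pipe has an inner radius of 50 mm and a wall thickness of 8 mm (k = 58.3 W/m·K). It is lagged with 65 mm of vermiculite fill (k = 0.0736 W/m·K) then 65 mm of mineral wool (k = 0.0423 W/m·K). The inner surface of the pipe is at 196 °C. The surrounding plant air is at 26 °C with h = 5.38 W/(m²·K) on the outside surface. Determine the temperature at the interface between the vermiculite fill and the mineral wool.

T ≈ 114 °C

Treating each annulus and film as a series resistance:
R_cast iron pipe wall = ln(58/50)/(2π×58.3×1) = 4.052×10^-4 K/W
R_vermiculite fill = ln(123/58)/(2π×0.0736×1) = 1.626 K/W
R_mineral wool = ln(188/123)/(2π×0.0423×1) = 1.596 K/W
R_outer film = 1/(h_o·2πr_oL) = 1/(5.38×2π×0.188×1) = 0.1574 K/W
R_total = 3.38 K/W
Q = ΔT/R_total = 170/3.38
Q = 50.3 W/m
T_interface = T_inner − Q·ΣR(inner→interface) = 196 − 50.3×1.626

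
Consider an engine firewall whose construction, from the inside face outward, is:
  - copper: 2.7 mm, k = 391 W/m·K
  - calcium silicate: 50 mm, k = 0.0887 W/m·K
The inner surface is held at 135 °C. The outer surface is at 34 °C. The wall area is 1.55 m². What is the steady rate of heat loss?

Treating each layer as a thermal resistance in series:
R_copper = L/(kA) = 0.0027/(391×1.55) = 4.455×10^-6 K/W
R_calcium silicate = L/(kA) = 0.05/(0.0887×1.55) = 0.3637 K/W
R_total = 0.3637 K/W
Q = ΔT / R_total = 101 / 0.3637

Q ≈ 278 W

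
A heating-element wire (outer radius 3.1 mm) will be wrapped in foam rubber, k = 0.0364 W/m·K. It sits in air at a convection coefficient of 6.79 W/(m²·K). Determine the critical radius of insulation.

r_cr ≈ 5.36 mm

For a cylinder r_cr = k/h = 0.0364/6.79
r_cr = 5.36 mm; since the bare radius (3.1 mm) is below r_cr, adding a thin layer of insulation will *increase* heat loss.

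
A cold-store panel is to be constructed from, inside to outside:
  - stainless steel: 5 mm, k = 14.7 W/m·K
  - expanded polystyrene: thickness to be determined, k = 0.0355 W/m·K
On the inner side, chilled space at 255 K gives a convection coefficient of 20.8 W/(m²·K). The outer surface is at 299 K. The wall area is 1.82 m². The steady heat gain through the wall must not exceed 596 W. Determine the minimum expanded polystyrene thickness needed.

Thermal resistances in series:
R_inner film = 1/(h_i·A) = 1/(20.8×1.82) = 0.02642 K/W
R_stainless steel = L/(kA) = 0.005/(14.7×1.82) = 1.869×10^-4 K/W
Sum of the known resistances R_other = 0.0266 K/W
Required total resistance R_tot = ΔT/Q_allow = 44/596 = 0.07383 K/W
R_expanded polystyrene = R_tot − R_other = 0.04722 K/W
L = R·k·A = 0.04722×0.0355×1.82

L ≈ 3.05 mm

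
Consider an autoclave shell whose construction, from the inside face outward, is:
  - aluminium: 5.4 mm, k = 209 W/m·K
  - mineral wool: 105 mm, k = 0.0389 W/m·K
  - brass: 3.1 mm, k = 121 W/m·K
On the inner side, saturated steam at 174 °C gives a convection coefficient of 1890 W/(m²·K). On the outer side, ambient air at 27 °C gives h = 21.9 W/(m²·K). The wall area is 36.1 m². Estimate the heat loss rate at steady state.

Q ≈ 1930 W

Using the resistance-network approach (series):
R_inner film = 1/(h_i·A) = 1/(1890×36.1) = 1.466×10^-5 K/W
R_aluminium = L/(kA) = 0.0054/(209×36.1) = 7.157×10^-7 K/W
R_mineral wool = L/(kA) = 0.105/(0.0389×36.1) = 0.07477 K/W
R_brass = L/(kA) = 0.0031/(121×36.1) = 7.097×10^-7 K/W
R_outer film = 1/(h_o·A) = 1/(21.9×36.1) = 0.001265 K/W
R_total = 0.07605 K/W
Q = ΔT / R_total = 147 / 0.07605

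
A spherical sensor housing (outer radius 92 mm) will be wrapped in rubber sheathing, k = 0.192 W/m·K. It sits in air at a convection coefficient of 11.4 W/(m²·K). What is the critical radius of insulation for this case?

For a sphere r_cr = 2k/h = 2×0.192/11.4
r_cr = 33.7 mm; since the bare radius (92 mm) is above r_cr, any added insulation will reduce heat loss.

r_cr ≈ 33.7 mm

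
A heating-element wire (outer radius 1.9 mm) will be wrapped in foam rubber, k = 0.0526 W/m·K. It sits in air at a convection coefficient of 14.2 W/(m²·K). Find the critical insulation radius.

r_cr ≈ 3.7 mm

For a cylinder r_cr = k/h = 0.0526/14.2
r_cr = 3.7 mm; since the bare radius (1.9 mm) is below r_cr, adding a thin layer of insulation will *increase* heat loss.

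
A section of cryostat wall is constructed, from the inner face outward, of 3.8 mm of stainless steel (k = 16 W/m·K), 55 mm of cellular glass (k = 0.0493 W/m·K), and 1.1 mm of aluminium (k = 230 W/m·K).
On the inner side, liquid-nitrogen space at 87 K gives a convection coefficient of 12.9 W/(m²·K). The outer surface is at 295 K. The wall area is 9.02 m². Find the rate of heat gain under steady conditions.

Using the resistance-network approach (series):
R_inner film = 1/(h_i·A) = 1/(12.9×9.02) = 0.008594 K/W
R_stainless steel = L/(kA) = 0.0038/(16×9.02) = 2.633×10^-5 K/W
R_cellular glass = L/(kA) = 0.055/(0.0493×9.02) = 0.1237 K/W
R_aluminium = L/(kA) = 0.0011/(230×9.02) = 5.302×10^-7 K/W
R_total = 0.1323 K/W
Q = ΔT / R_total = 208 / 0.1323

Q ≈ 1570 W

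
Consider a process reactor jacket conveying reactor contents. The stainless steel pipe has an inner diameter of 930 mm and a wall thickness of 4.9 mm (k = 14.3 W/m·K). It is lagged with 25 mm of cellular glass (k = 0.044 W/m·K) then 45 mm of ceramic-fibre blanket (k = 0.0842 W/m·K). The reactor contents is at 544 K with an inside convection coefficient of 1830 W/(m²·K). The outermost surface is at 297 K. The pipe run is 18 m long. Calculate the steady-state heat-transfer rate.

Treating each annulus and film as a series resistance:
R_inner film = 1/(h_i·2πr₁L) = 1/(1830×2π×0.465×18) = 1.039×10^-5 K/W
R_stainless steel pipe wall = ln(469.9/465)/(2π×14.3×18) = 6.482×10^-6 K/W
R_cellular glass = ln(494.9/469.9)/(2π×0.044×18) = 0.01042 K/W
R_ceramic-fibre blanket = ln(539.9/494.9)/(2π×0.0842×18) = 0.009139 K/W
R_total = 0.01957 K/W
Q = ΔT/R_total = 247/0.01957

Q ≈ 12600 W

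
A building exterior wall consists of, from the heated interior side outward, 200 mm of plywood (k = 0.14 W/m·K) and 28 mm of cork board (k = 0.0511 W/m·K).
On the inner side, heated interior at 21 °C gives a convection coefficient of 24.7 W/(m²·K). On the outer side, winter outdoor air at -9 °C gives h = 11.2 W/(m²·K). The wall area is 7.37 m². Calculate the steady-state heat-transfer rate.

Thermal resistances in series:
R_inner film = 1/(h_i·A) = 1/(24.7×7.37) = 0.005493 K/W
R_plywood = L/(kA) = 0.2/(0.14×7.37) = 0.1938 K/W
R_cork board = L/(kA) = 0.028/(0.0511×7.37) = 0.07435 K/W
R_outer film = 1/(h_o·A) = 1/(11.2×7.37) = 0.01211 K/W
R_total = 0.2858 K/W
Q = ΔT / R_total = 30 / 0.2858

Q ≈ 105 W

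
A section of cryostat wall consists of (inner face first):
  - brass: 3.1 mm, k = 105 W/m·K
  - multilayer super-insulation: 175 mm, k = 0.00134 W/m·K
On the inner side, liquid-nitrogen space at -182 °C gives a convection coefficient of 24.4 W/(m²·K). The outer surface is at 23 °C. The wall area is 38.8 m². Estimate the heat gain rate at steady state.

Q ≈ 60.9 W

Model the wall as resistances in series:
R_inner film = 1/(h_i·A) = 1/(24.4×38.8) = 0.001056 K/W
R_brass = L/(kA) = 0.0031/(105×38.8) = 7.609×10^-7 K/W
R_multilayer super-insulation = L/(kA) = 0.175/(0.00134×38.8) = 3.366 K/W
R_total = 3.367 K/W
Q = ΔT / R_total = 205 / 3.367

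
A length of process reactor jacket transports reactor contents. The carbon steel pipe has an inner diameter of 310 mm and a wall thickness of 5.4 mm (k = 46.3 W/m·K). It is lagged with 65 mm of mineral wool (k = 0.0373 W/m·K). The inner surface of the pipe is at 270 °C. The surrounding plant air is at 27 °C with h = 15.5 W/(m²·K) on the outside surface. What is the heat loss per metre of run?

q′ ≈ 162 W/m

Per-layer cylindrical resistances, series-summed:
R_carbon steel pipe wall = ln(160.4/155)/(2π×46.3×1) = 1.177×10^-4 K/W
R_mineral wool = ln(225.4/160.4)/(2π×0.0373×1) = 1.452 K/W
R_outer film = 1/(h_o·2πr_oL) = 1/(15.5×2π×0.2254×1) = 0.04555 K/W
R_total = 1.497 K/W
Q = ΔT/R_total = 243/1.497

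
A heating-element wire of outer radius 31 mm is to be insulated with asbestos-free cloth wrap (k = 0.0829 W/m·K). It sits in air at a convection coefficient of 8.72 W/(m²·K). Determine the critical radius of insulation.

For a cylinder r_cr = k/h = 0.0829/8.72
r_cr = 9.51 mm; since the bare radius (31 mm) is above r_cr, any added insulation will reduce heat loss.

r_cr ≈ 9.51 mm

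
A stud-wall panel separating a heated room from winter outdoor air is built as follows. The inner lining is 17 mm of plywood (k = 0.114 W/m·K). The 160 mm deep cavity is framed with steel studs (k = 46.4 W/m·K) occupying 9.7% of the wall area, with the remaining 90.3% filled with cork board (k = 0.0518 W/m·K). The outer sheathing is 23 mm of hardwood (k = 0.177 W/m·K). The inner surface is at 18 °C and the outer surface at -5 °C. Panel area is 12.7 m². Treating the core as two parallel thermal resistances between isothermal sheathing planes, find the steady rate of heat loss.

Q ≈ 930 W

Sheathing layers in series; stud and cavity paths in parallel between them.
R_inner = 0.017/(0.114×12.7) = 0.01174 K/W
R_stud  = 0.16/(46.4×0.097×12.7) = 0.002799 K/W
R_cav   = 0.16/(0.0518×0.903×12.7) = 0.2693 K/W
1/R_core = 1/R_stud + 1/R_cav → R_core = 0.00277 K/W
R_outer = 0.023/(0.177×12.7) = 0.01023 K/W
R_total = 0.02474 K/W
Q = ΔT/R_total = 23/0.02474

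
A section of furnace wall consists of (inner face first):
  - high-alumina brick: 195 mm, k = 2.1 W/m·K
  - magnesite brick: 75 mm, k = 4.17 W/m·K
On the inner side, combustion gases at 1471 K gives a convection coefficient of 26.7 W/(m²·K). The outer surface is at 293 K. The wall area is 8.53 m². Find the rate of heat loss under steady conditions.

Q ≈ 67800 W

Using the resistance-network approach (series):
R_inner film = 1/(h_i·A) = 1/(26.7×8.53) = 0.004391 K/W
R_high-alumina brick = L/(kA) = 0.195/(2.1×8.53) = 0.01089 K/W
R_magnesite brick = L/(kA) = 0.075/(4.17×8.53) = 0.002109 K/W
R_total = 0.01739 K/W
Q = ΔT / R_total = 1178 / 0.01739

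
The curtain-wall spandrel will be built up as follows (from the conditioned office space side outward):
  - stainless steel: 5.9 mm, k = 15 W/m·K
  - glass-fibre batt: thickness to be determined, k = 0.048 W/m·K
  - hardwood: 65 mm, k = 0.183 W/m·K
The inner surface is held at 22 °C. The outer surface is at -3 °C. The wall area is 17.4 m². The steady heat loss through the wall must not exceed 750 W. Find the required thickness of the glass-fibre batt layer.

Series thermal resistances:
R_stainless steel = L/(kA) = 0.0059/(15×17.4) = 2.261×10^-5 K/W
R_hardwood = L/(kA) = 0.065/(0.183×17.4) = 0.02041 K/W
Sum of the known resistances R_other = 0.02044 K/W
Required total resistance R_tot = ΔT/Q_allow = 25/750 = 0.03333 K/W
R_glass-fibre batt = R_tot − R_other = 0.0129 K/W
L = R·k·A = 0.0129×0.048×17.4

L ≈ 10.8 mm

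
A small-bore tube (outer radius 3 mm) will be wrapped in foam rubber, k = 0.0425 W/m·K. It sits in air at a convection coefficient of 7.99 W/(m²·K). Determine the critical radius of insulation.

r_cr ≈ 5.32 mm

For a cylinder r_cr = k/h = 0.0425/7.99
r_cr = 5.32 mm; since the bare radius (3 mm) is below r_cr, adding a thin layer of insulation will *increase* heat loss.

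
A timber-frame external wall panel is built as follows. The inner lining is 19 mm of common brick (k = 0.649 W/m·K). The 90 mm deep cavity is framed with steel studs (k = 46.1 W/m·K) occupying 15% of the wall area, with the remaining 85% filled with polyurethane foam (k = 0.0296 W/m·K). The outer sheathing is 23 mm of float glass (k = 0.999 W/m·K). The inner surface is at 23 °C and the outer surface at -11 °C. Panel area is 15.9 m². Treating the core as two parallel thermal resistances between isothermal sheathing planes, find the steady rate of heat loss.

Sheathing layers in series; stud and cavity paths in parallel between them.
R_inner = 0.019/(0.649×15.9) = 0.001841 K/W
R_stud  = 0.09/(46.1×0.15×15.9) = 8.186×10^-4 K/W
R_cav   = 0.09/(0.0296×0.85×15.9) = 0.225 K/W
1/R_core = 1/R_stud + 1/R_cav → R_core = 8.156×10^-4 K/W
R_outer = 0.023/(0.999×15.9) = 0.001448 K/W
R_total = 0.004105 K/W
Q = ΔT/R_total = 34/0.004105

Q ≈ 8280 W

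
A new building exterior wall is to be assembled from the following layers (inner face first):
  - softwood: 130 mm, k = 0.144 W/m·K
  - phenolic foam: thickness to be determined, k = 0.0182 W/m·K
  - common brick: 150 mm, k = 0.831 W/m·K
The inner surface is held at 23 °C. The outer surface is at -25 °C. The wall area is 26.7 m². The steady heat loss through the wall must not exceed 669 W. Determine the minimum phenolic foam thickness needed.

Model the wall as resistances in series:
R_softwood = L/(kA) = 0.13/(0.144×26.7) = 0.03381 K/W
R_common brick = L/(kA) = 0.15/(0.831×26.7) = 0.006761 K/W
Sum of the known resistances R_other = 0.04057 K/W
Required total resistance R_tot = ΔT/Q_allow = 48/669 = 0.07175 K/W
R_phenolic foam = R_tot − R_other = 0.03118 K/W
L = R·k·A = 0.03118×0.0182×26.7

L ≈ 15.1 mm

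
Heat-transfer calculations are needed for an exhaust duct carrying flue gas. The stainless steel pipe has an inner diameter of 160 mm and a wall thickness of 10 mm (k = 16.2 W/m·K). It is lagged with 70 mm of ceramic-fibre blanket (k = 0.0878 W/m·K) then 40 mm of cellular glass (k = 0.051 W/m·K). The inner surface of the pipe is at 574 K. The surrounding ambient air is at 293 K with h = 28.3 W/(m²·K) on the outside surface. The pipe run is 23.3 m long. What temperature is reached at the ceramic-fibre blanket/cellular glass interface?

T ≈ 408 K

Radial resistances (cylindrical: R_cond = ln(r_o/r_i)/(2πkL), R_conv = 1/(h·2πrL)):
R_stainless steel pipe wall = ln(90/80)/(2π×16.2×23.3) = 4.966×10^-5 K/W
R_ceramic-fibre blanket = ln(160/90)/(2π×0.0878×23.3) = 0.04476 K/W
R_cellular glass = ln(200/160)/(2π×0.051×23.3) = 0.02989 K/W
R_outer film = 1/(h_o·2πr_oL) = 1/(28.3×2π×0.2×23.3) = 0.001207 K/W
R_total = 0.07591 K/W
Q = ΔT/R_total = 281/0.07591
Q = 3700 W
T_interface = T_inner − Q·ΣR(inner→interface) = 574 − 3700×0.04481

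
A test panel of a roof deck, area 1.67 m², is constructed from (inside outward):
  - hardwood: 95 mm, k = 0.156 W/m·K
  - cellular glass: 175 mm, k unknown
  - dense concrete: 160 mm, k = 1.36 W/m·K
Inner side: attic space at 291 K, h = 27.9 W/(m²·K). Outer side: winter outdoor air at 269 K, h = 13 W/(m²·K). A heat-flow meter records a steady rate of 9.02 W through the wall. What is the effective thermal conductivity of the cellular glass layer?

Thermal resistances in series:
R_inner film = 1/(h_i·A) = 1/(27.9×1.67) = 0.02146 K/W
R_hardwood = L/(kA) = 0.095/(0.156×1.67) = 0.3647 K/W
R_dense concrete = L/(kA) = 0.16/(1.36×1.67) = 0.07045 K/W
R_outer film = 1/(h_o·A) = 1/(13×1.67) = 0.04606 K/W
Sum of known resistances R_other = 0.5026 K/W
Total R = ΔT/Q = 22/9.02 = 2.439 K/W
R_cellular glass = R_total − R_other = 1.936 K/W
k = L/(R·A) = 0.175/(1.936×1.67)

k ≈ 0.0541 W/(m·K)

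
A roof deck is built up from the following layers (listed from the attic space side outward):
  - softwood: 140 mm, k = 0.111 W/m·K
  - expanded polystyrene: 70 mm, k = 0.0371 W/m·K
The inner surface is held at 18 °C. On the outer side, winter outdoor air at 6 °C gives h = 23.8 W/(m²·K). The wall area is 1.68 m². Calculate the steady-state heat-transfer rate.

Q ≈ 6.32 W

Treating each layer as a thermal resistance in series:
R_softwood = L/(kA) = 0.14/(0.111×1.68) = 0.7508 K/W
R_expanded polystyrene = L/(kA) = 0.07/(0.0371×1.68) = 1.123 K/W
R_outer film = 1/(h_o·A) = 1/(23.8×1.68) = 0.02501 K/W
R_total = 1.899 K/W
Q = ΔT / R_total = 12 / 1.899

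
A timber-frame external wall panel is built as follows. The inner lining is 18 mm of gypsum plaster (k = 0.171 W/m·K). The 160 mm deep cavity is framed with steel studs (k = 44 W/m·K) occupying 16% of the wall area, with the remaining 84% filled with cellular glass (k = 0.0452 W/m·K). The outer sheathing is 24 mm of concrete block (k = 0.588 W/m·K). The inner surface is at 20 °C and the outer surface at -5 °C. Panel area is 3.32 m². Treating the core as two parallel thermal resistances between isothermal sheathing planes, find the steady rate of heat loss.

Q ≈ 492 W

Sheathing layers in series; stud and cavity paths in parallel between them.
R_inner = 0.018/(0.171×3.32) = 0.03171 K/W
R_stud  = 0.16/(44×0.16×3.32) = 0.006846 K/W
R_cav   = 0.16/(0.0452×0.84×3.32) = 1.269 K/W
1/R_core = 1/R_stud + 1/R_cav → R_core = 0.006809 K/W
R_outer = 0.024/(0.588×3.32) = 0.01229 K/W
R_total = 0.05081 K/W
Q = ΔT/R_total = 25/0.05081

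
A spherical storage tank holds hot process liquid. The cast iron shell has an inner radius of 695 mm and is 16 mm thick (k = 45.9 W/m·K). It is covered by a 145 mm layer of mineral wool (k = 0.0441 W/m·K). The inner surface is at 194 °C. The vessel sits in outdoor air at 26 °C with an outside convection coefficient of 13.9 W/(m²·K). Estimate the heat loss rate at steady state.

Q ≈ 384 W

Spherical conduction: R = (1/r_in − 1/r_out)/(4πk) per layer; series-sum.
R_cast iron shell = (1/0.695 − 1/0.711)/(4π×45.9) = 5.614×10^-5 K/W
R_mineral wool = (1/0.711 − 1/0.856)/(4π×0.0441) = 0.4299 K/W
R_outer film = 1/(h·4πr_o²) = 1/(13.9×4π×0.856²) = 0.007813 K/W
R_total = 0.4378 K/W
Q = ΔT/R_total = 168/0.4378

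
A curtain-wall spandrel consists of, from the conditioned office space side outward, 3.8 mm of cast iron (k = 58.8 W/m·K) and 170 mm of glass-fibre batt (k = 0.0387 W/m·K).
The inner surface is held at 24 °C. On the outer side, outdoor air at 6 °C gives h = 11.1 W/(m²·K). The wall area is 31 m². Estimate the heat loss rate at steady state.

Q ≈ 124 W

Using the resistance-network approach (series):
R_cast iron = L/(kA) = 0.0038/(58.8×31) = 2.085×10^-6 K/W
R_glass-fibre batt = L/(kA) = 0.17/(0.0387×31) = 0.1417 K/W
R_outer film = 1/(h_o·A) = 1/(11.1×31) = 0.002906 K/W
R_total = 0.1446 K/W
Q = ΔT / R_total = 18 / 0.1446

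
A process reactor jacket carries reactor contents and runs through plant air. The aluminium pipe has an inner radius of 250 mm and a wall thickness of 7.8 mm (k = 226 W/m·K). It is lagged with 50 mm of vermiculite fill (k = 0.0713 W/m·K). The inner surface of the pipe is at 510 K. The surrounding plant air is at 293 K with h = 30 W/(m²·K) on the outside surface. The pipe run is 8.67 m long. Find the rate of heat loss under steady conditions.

Radial resistances (cylindrical: R_cond = ln(r_o/r_i)/(2πkL), R_conv = 1/(h·2πrL)):
R_aluminium pipe wall = ln(257.8/250)/(2π×226×8.67) = 2.496×10^-6 K/W
R_vermiculite fill = ln(307.8/257.8)/(2π×0.0713×8.67) = 0.04564 K/W
R_outer film = 1/(h_o·2πr_oL) = 1/(30×2π×0.3078×8.67) = 0.001988 K/W
R_total = 0.04763 K/W
Q = ΔT/R_total = 217/0.04763

Q ≈ 4560 W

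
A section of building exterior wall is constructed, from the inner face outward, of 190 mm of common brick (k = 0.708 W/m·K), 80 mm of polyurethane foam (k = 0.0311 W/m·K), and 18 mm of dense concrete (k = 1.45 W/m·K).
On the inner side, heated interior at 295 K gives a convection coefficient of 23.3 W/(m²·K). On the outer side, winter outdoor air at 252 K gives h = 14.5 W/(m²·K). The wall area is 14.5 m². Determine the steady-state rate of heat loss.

Model the wall as resistances in series:
R_inner film = 1/(h_i·A) = 1/(23.3×14.5) = 0.00296 K/W
R_common brick = L/(kA) = 0.19/(0.708×14.5) = 0.01851 K/W
R_polyurethane foam = L/(kA) = 0.08/(0.0311×14.5) = 0.1774 K/W
R_dense concrete = L/(kA) = 0.018/(1.45×14.5) = 8.561×10^-4 K/W
R_outer film = 1/(h_o·A) = 1/(14.5×14.5) = 0.004756 K/W
R_total = 0.2045 K/W
Q = ΔT / R_total = 43 / 0.2045

Q ≈ 210 W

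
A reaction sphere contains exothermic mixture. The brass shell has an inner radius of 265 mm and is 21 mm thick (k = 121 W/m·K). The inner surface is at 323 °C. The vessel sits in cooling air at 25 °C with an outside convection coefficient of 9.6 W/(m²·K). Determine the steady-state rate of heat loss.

For a spherical shell R = (1/r₁ − 1/r₂)/(4πk); film R = 1/(h·4πr²). In series:
R_brass shell = (1/0.265 − 1/0.286)/(4π×121) = 1.822×10^-4 K/W
R_outer film = 1/(h·4πr_o²) = 1/(9.6×4π×0.286²) = 0.1013 K/W
R_total = 0.1015 K/W
Q = ΔT/R_total = 298/0.1015

Q ≈ 2940 W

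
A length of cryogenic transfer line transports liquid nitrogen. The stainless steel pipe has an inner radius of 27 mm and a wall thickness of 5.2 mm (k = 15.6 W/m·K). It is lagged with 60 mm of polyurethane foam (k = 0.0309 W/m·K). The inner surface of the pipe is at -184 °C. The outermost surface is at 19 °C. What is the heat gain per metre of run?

q′ ≈ 37.5 W/m

Treating each annulus and film as a series resistance:
R_stainless steel pipe wall = ln(32.2/27)/(2π×15.6×1) = 0.001797 K/W
R_polyurethane foam = ln(92.2/32.2)/(2π×0.0309×1) = 5.418 K/W
R_total = 5.42 K/W
Q = ΔT/R_total = 203/5.42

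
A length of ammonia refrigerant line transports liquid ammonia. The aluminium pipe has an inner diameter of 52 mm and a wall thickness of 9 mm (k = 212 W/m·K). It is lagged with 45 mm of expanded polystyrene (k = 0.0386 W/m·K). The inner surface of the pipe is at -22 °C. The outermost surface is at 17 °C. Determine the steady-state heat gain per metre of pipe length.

q′ ≈ 11.4 W/m

Treating each annulus and film as a series resistance:
R_aluminium pipe wall = ln(35/26)/(2π×212×1) = 2.232×10^-4 K/W
R_expanded polystyrene = ln(80/35)/(2π×0.0386×1) = 3.409 K/W
R_total = 3.409 K/W
Q = ΔT/R_total = 39/3.409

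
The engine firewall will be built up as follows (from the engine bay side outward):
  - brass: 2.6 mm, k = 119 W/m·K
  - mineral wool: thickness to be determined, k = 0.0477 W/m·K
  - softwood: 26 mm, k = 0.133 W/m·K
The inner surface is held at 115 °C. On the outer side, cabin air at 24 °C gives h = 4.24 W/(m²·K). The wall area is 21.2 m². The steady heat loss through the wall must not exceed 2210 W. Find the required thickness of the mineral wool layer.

L ≈ 21.1 mm

Treating each layer as a thermal resistance in series:
R_brass = L/(kA) = 0.0026/(119×21.2) = 1.031×10^-6 K/W
R_softwood = L/(kA) = 0.026/(0.133×21.2) = 0.009221 K/W
R_outer film = 1/(h_o·A) = 1/(4.24×21.2) = 0.01112 K/W
Sum of the known resistances R_other = 0.02035 K/W
Required total resistance R_tot = ΔT/Q_allow = 91/2210 = 0.04118 K/W
R_mineral wool = R_tot − R_other = 0.02083 K/W
L = R·k·A = 0.02083×0.0477×21.2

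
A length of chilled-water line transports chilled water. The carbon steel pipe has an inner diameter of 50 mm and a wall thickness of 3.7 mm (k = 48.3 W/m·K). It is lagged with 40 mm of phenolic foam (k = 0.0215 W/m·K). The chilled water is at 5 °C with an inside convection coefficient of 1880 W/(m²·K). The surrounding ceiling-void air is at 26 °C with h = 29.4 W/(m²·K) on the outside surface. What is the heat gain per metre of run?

Radial resistances (cylindrical: R_cond = ln(r_o/r_i)/(2πkL), R_conv = 1/(h·2πrL)):
R_inner film = 1/(h_i·2πr₁L) = 1/(1880×2π×0.025×1) = 0.003386 K/W
R_carbon steel pipe wall = ln(28.7/25)/(2π×48.3×1) = 4.548×10^-4 K/W
R_phenolic foam = ln(68.7/28.7)/(2π×0.0215×1) = 6.461 K/W
R_outer film = 1/(h_o·2πr_oL) = 1/(29.4×2π×0.0687×1) = 0.0788 K/W
R_total = 6.544 K/W
Q = ΔT/R_total = 21/6.544

q′ ≈ 3.21 W/m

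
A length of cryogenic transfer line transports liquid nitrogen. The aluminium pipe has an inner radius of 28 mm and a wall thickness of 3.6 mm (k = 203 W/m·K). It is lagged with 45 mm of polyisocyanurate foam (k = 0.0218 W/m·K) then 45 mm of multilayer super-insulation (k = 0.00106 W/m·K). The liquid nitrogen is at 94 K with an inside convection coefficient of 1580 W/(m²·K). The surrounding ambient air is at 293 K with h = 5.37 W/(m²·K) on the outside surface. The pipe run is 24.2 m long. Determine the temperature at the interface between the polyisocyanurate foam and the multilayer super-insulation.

T ≈ 111 K

For a radial system each layer contributes R = ln(r_out/r_in)/(2πkL); films add R = 1/(hA).
R_inner film = 1/(h_i·2πr₁L) = 1/(1580×2π×0.028×24.2) = 1.487×10^-4 K/W
R_aluminium pipe wall = ln(31.6/28)/(2π×203×24.2) = 3.919×10^-6 K/W
R_polyisocyanurate foam = ln(76.6/31.6)/(2π×0.0218×24.2) = 0.2671 K/W
R_multilayer super-insulation = ln(121.6/76.6)/(2π×0.00106×24.2) = 2.867 K/W
R_outer film = 1/(h_o·2πr_oL) = 1/(5.37×2π×0.1216×24.2) = 0.01007 K/W
R_total = 3.145 K/W
Q = ΔT/R_total = 199/3.145
Q = 63.3 W
T_interface = T_inner + Q·ΣR(inner→interface) = 94 + 63.3×0.2673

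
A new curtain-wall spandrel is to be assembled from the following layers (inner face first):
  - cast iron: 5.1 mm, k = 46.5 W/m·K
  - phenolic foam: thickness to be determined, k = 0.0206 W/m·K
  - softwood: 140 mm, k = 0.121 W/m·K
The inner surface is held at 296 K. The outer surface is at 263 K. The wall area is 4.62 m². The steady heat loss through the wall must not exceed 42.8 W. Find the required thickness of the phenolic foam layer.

Treating each layer as a thermal resistance in series:
R_cast iron = L/(kA) = 0.0051/(46.5×4.62) = 2.374×10^-5 K/W
R_softwood = L/(kA) = 0.14/(0.121×4.62) = 0.2504 K/W
Sum of the known resistances R_other = 0.2505 K/W
Required total resistance R_tot = ΔT/Q_allow = 33/42.8 = 0.771 K/W
R_phenolic foam = R_tot − R_other = 0.5206 K/W
L = R·k·A = 0.5206×0.0206×4.62

L ≈ 49.5 mm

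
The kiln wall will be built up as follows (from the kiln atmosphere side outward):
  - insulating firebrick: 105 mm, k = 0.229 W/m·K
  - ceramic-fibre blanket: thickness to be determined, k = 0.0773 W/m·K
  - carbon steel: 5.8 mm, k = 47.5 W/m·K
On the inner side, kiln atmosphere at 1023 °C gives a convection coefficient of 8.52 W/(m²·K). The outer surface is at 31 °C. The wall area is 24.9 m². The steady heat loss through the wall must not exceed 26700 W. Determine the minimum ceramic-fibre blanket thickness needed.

Series thermal resistances:
R_inner film = 1/(h_i·A) = 1/(8.52×24.9) = 0.004714 K/W
R_insulating firebrick = L/(kA) = 0.105/(0.229×24.9) = 0.01841 K/W
R_carbon steel = L/(kA) = 0.0058/(47.5×24.9) = 4.904×10^-6 K/W
Sum of the known resistances R_other = 0.02313 K/W
Required total resistance R_tot = ΔT/Q_allow = 992/26700 = 0.03715 K/W
R_ceramic-fibre blanket = R_tot − R_other = 0.01402 K/W
L = R·k·A = 0.01402×0.0773×24.9

L ≈ 27 mm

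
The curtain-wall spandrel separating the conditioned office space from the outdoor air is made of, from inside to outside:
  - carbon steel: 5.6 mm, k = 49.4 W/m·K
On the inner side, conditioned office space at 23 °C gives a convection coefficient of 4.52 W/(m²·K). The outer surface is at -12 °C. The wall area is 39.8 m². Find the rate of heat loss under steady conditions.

Q ≈ 6290 W

Thermal resistances in series:
R_inner film = 1/(h_i·A) = 1/(4.52×39.8) = 0.005559 K/W
R_carbon steel = L/(kA) = 0.0056/(49.4×39.8) = 2.848×10^-6 K/W
R_total = 0.005562 K/W
Q = ΔT / R_total = 35 / 0.005562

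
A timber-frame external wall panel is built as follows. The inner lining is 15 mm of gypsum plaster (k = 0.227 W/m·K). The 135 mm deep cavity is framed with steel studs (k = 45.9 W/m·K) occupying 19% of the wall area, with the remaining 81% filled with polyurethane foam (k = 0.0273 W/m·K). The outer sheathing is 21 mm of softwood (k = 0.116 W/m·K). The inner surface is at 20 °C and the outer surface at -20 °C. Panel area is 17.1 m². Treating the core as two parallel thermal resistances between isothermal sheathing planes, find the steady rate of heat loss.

Sheathing layers in series; stud and cavity paths in parallel between them.
R_inner = 0.015/(0.227×17.1) = 0.003864 K/W
R_stud  = 0.135/(45.9×0.19×17.1) = 9.053×10^-4 K/W
R_cav   = 0.135/(0.0273×0.81×17.1) = 0.357 K/W
1/R_core = 1/R_stud + 1/R_cav → R_core = 9.03×10^-4 K/W
R_outer = 0.021/(0.116×17.1) = 0.01059 K/W
R_total = 0.01535 K/W
Q = ΔT/R_total = 40/0.01535

Q ≈ 2610 W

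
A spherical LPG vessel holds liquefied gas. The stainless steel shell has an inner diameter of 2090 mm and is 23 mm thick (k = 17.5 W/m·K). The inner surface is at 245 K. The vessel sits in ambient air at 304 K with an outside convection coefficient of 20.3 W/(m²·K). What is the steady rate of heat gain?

Q ≈ 16700 W

Each spherical layer contributes R = (1/r_i − 1/r_o)/(4πk):
R_stainless steel shell = (1/1.045 − 1/1.068)/(4π×17.5) = 9.371×10^-5 K/W
R_outer film = 1/(h·4πr_o²) = 1/(20.3×4π×1.068²) = 0.003437 K/W
R_total = 0.00353 K/W
Q = ΔT/R_total = 59/0.00353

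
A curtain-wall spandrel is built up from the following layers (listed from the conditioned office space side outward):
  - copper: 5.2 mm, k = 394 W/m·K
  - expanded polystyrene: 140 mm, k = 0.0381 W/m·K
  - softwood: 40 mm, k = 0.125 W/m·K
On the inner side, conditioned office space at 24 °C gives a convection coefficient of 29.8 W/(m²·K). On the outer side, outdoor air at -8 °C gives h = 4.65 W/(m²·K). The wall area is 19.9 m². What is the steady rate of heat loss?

Using the resistance-network approach (series):
R_inner film = 1/(h_i·A) = 1/(29.8×19.9) = 0.001686 K/W
R_copper = L/(kA) = 0.0052/(394×19.9) = 6.632×10^-7 K/W
R_expanded polystyrene = L/(kA) = 0.14/(0.0381×19.9) = 0.1847 K/W
R_softwood = L/(kA) = 0.04/(0.125×19.9) = 0.01608 K/W
R_outer film = 1/(h_o·A) = 1/(4.65×19.9) = 0.01081 K/W
R_total = 0.2132 K/W
Q = ΔT / R_total = 32 / 0.2132

Q ≈ 150 W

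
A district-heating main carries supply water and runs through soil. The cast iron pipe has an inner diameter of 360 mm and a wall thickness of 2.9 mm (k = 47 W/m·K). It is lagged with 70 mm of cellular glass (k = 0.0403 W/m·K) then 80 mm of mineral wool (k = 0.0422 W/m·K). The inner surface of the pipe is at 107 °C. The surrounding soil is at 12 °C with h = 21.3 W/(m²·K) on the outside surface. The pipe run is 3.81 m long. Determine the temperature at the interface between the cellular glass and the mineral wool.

T ≈ 55 °C

Per-layer cylindrical resistances, series-summed:
R_cast iron pipe wall = ln(182.9/180)/(2π×47×3.81) = 1.421×10^-5 K/W
R_cellular glass = ln(252.9/182.9)/(2π×0.0403×3.81) = 0.3359 K/W
R_mineral wool = ln(332.9/252.9)/(2π×0.0422×3.81) = 0.2721 K/W
R_outer film = 1/(h_o·2πr_oL) = 1/(21.3×2π×0.3329×3.81) = 0.005891 K/W
R_total = 0.6139 K/W
Q = ΔT/R_total = 95/0.6139
Q = 155 W
T_interface = T_inner − Q·ΣR(inner→interface) = 107 − 155×0.3359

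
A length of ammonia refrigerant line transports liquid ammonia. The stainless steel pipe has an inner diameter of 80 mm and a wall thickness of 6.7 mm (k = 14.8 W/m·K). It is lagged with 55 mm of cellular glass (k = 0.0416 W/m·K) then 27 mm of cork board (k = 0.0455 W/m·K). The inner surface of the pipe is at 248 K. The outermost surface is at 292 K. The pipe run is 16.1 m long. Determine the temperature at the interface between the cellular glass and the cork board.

Cylindrical conduction, so R = ln(r₂/r₁)/(2πkL) per layer, in series:
R_stainless steel pipe wall = ln(46.7/40)/(2π×14.8×16.1) = 1.034×10^-4 K/W
R_cellular glass = ln(101.7/46.7)/(2π×0.0416×16.1) = 0.1849 K/W
R_cork board = ln(128.7/101.7)/(2π×0.0455×16.1) = 0.05116 K/W
R_total = 0.2362 K/W
Q = ΔT/R_total = 44/0.2362
Q = 186 W
T_interface = T_inner + Q·ΣR(inner→interface) = 248 + 186×0.185

T ≈ 282 K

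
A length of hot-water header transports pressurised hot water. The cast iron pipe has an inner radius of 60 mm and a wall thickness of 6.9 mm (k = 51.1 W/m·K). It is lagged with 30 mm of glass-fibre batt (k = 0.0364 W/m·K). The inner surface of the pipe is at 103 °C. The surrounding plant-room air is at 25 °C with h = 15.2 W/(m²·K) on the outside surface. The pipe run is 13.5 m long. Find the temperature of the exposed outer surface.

Per-layer cylindrical resistances, series-summed:
R_cast iron pipe wall = ln(66.9/60)/(2π×51.1×13.5) = 2.511×10^-5 K/W
R_glass-fibre batt = ln(96.9/66.9)/(2π×0.0364×13.5) = 0.12 K/W
R_outer film = 1/(h_o·2πr_oL) = 1/(15.2×2π×0.0969×13.5) = 0.008004 K/W
R_total = 0.128 K/W
Q = ΔT/R_total = 78/0.128
Q = 609 W
T_interface = T_inner − Q·ΣR(inner→interface) = 103 − 609×0.12

T ≈ 29.9 °C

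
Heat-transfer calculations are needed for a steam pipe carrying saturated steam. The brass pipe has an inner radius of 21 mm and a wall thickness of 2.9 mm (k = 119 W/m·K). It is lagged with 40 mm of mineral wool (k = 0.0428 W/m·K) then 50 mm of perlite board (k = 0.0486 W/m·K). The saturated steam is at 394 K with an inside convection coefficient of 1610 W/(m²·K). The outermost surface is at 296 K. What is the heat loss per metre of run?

q′ ≈ 17.6 W/m

Cylindrical conduction, so R = ln(r₂/r₁)/(2πkL) per layer, in series:
R_inner film = 1/(h_i·2πr₁L) = 1/(1610×2π×0.021×1) = 0.004707 K/W
R_brass pipe wall = ln(23.9/21)/(2π×119×1) = 1.73×10^-4 K/W
R_mineral wool = ln(63.9/23.9)/(2π×0.0428×1) = 3.657 K/W
R_perlite board = ln(113.9/63.9)/(2π×0.0486×1) = 1.893 K/W
R_total = 5.555 K/W
Q = ΔT/R_total = 98/5.555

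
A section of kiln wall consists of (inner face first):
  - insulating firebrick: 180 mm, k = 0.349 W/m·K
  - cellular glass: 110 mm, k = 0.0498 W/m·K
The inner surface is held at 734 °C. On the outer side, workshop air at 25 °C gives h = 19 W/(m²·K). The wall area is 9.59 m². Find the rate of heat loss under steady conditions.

Q ≈ 2450 W

Series thermal resistances:
R_insulating firebrick = L/(kA) = 0.18/(0.349×9.59) = 0.05378 K/W
R_cellular glass = L/(kA) = 0.11/(0.0498×9.59) = 0.2303 K/W
R_outer film = 1/(h_o·A) = 1/(19×9.59) = 0.005488 K/W
R_total = 0.2896 K/W
Q = ΔT / R_total = 709 / 0.2896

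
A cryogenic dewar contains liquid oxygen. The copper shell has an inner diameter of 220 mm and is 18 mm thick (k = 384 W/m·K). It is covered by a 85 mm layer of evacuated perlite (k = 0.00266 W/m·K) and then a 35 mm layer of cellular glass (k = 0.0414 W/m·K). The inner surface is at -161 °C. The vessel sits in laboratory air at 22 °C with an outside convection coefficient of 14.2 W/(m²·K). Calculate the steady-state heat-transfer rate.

For a spherical shell R = (1/r₁ − 1/r₂)/(4πk); film R = 1/(h·4πr²). In series:
R_copper shell = (1/0.11 − 1/0.128)/(4π×384) = 2.649×10^-4 K/W
R_evacuated perlite = (1/0.128 − 1/0.213)/(4π×0.00266) = 93.27 K/W
R_cellular glass = (1/0.213 − 1/0.248)/(4π×0.0414) = 1.274 K/W
R_outer film = 1/(h·4πr_o²) = 1/(14.2×4π×0.248²) = 0.09112 K/W
R_total = 94.63 K/W
Q = ΔT/R_total = 183/94.63

Q ≈ 1.93 W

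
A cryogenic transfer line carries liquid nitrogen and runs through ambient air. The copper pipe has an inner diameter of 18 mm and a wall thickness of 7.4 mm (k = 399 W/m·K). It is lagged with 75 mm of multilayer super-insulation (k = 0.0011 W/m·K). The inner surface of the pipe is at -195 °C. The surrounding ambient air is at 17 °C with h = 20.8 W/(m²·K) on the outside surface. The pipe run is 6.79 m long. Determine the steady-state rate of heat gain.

Q ≈ 5.79 W

For a radial system each layer contributes R = ln(r_out/r_in)/(2πkL); films add R = 1/(hA).
R_copper pipe wall = ln(16.4/9)/(2π×399×6.79) = 3.525×10^-5 K/W
R_multilayer super-insulation = ln(91.4/16.4)/(2π×0.0011×6.79) = 36.61 K/W
R_outer film = 1/(h_o·2πr_oL) = 1/(20.8×2π×0.0914×6.79) = 0.01233 K/W
R_total = 36.62 K/W
Q = ΔT/R_total = 212/36.62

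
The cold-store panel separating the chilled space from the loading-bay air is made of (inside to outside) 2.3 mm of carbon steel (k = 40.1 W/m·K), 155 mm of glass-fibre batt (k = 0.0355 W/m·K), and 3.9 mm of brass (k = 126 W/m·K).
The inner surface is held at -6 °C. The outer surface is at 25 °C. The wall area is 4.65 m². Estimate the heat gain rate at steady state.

Q ≈ 33 W

Thermal resistances in series:
R_carbon steel = L/(kA) = 0.0023/(40.1×4.65) = 1.233×10^-5 K/W
R_glass-fibre batt = L/(kA) = 0.155/(0.0355×4.65) = 0.939 K/W
R_brass = L/(kA) = 0.0039/(126×4.65) = 6.656×10^-6 K/W
R_total = 0.939 K/W
Q = ΔT / R_total = 31 / 0.939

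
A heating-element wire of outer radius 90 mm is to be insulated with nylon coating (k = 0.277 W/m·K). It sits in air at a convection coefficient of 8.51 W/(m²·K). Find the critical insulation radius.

For a cylinder r_cr = k/h = 0.277/8.51
r_cr = 32.5 mm; since the bare radius (90 mm) is above r_cr, any added insulation will reduce heat loss.

r_cr ≈ 32.5 mm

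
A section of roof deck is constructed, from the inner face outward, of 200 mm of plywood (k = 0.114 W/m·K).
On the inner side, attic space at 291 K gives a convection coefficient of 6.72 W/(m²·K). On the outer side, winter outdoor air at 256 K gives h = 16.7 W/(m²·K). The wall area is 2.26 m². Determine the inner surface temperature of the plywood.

Treating each layer as a thermal resistance in series:
R_inner film = 1/(h_i·A) = 1/(6.72×2.26) = 0.06584 K/W
R_plywood = L/(kA) = 0.2/(0.114×2.26) = 0.7763 K/W
R_outer film = 1/(h_o·A) = 1/(16.7×2.26) = 0.0265 K/W
R_total = 0.8686 K/W;  Q = ΔT/R_total = 35/0.8686 = 40.29 W
T_interface = T_inner − Q·ΣR(inner→interface) = 291 − 40.3×0.06584

T ≈ 288 K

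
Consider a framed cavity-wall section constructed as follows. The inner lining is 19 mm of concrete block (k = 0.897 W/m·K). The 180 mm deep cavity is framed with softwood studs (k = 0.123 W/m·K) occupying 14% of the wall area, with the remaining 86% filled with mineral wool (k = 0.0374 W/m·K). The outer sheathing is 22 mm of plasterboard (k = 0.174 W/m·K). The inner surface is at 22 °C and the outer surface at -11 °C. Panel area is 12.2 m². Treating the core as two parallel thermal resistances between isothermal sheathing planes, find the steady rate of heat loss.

Q ≈ 106 W

Sheathing layers in series; stud and cavity paths in parallel between them.
R_inner = 0.019/(0.897×12.2) = 0.001736 K/W
R_stud  = 0.18/(0.123×0.14×12.2) = 0.8568 K/W
R_cav   = 0.18/(0.0374×0.86×12.2) = 0.4587 K/W
1/R_core = 1/R_stud + 1/R_cav → R_core = 0.2988 K/W
R_outer = 0.022/(0.174×12.2) = 0.01036 K/W
R_total = 0.3109 K/W
Q = ΔT/R_total = 33/0.3109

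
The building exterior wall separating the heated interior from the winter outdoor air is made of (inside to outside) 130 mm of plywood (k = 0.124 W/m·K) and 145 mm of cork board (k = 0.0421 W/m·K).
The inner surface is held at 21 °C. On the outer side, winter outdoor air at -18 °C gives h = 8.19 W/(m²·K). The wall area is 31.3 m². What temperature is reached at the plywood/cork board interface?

T ≈ 12.1 °C

Using the resistance-network approach (series):
R_plywood = L/(kA) = 0.13/(0.124×31.3) = 0.03349 K/W
R_cork board = L/(kA) = 0.145/(0.0421×31.3) = 0.11 K/W
R_outer film = 1/(h_o·A) = 1/(8.19×31.3) = 0.003901 K/W
R_total = 0.1474 K/W;  Q = ΔT/R_total = 39/0.1474 = 264.5 W
T_interface = T_inner − Q·ΣR(inner→interface) = 21 − 265×0.03349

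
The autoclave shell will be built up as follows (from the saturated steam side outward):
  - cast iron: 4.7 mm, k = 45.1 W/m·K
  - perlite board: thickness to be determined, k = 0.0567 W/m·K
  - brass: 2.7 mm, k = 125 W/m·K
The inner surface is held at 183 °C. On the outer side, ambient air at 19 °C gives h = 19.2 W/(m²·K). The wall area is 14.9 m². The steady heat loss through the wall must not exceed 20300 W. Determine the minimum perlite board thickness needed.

L ≈ 3.86 mm

Model the wall as resistances in series:
R_cast iron = L/(kA) = 0.0047/(45.1×14.9) = 6.994×10^-6 K/W
R_brass = L/(kA) = 0.0027/(125×14.9) = 1.45×10^-6 K/W
R_outer film = 1/(h_o·A) = 1/(19.2×14.9) = 0.003496 K/W
Sum of the known resistances R_other = 0.003504 K/W
Required total resistance R_tot = ΔT/Q_allow = 164/20300 = 0.008079 K/W
R_perlite board = R_tot − R_other = 0.004575 K/W
L = R·k·A = 0.004575×0.0567×14.9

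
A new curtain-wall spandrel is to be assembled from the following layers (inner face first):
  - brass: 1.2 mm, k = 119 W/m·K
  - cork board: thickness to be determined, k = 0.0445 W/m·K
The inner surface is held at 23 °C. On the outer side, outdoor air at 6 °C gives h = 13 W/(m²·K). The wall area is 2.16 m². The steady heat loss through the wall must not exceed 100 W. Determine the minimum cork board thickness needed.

L ≈ 12.9 mm

Thermal resistances in series:
R_brass = L/(kA) = 0.0012/(119×2.16) = 4.669×10^-6 K/W
R_outer film = 1/(h_o·A) = 1/(13×2.16) = 0.03561 K/W
Sum of the known resistances R_other = 0.03562 K/W
Required total resistance R_tot = ΔT/Q_allow = 17/100 = 0.17 K/W
R_cork board = R_tot − R_other = 0.1344 K/W
L = R·k·A = 0.1344×0.0445×2.16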